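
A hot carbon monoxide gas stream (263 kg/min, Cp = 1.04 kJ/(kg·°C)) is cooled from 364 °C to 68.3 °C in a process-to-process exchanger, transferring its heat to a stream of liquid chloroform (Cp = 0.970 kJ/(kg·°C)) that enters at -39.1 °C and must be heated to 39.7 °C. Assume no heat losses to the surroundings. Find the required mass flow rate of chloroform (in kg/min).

ṁ_c = 1060 kg/min

Heat released by hot stream: Q = 263 × 1.04 × (364 − 68.3) = 80880 kJ/min
Energy balance on cold side (adiabatic exchanger): Q = ṁ_c·Cp_c·(T_c,out − T_c,in)
ṁ_c = 80880 / [0.970 × (39.7 − -39.1)] = 1058.1 kg/min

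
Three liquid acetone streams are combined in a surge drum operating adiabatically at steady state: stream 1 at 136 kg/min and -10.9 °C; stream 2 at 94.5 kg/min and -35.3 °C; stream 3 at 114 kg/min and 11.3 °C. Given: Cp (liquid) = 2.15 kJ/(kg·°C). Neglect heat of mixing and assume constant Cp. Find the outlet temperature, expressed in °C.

No heat crosses the boundary, so H_out = H_in.
Σ ṁᵢCp,ᵢTᵢ = 136×2.15×-10.9 + 94.5×2.15×-35.3 + 114×2.15×11.3 = -7589.6
Σ ṁᵢCp,ᵢ = 136×2.15 + 94.5×2.15 + 114×2.15 = 740.67
T_out = -7589.6 / 740.67 = -10.247 °C

T_out = -10.2 °C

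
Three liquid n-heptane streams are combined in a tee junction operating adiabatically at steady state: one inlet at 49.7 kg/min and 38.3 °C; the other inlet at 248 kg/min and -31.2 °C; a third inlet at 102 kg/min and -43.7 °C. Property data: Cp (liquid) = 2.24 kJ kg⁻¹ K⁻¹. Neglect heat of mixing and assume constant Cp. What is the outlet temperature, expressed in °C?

Energy balance with Q = 0: Σ ṁᵢCp,ᵢ(T_out − Tᵢ) = 0
T_out = Σ ṁᵢCp,ᵢTᵢ / Σ ṁᵢCp,ᵢ
      = -23053 / 895.33 = -25.748 °C

T_out = -25.7 °C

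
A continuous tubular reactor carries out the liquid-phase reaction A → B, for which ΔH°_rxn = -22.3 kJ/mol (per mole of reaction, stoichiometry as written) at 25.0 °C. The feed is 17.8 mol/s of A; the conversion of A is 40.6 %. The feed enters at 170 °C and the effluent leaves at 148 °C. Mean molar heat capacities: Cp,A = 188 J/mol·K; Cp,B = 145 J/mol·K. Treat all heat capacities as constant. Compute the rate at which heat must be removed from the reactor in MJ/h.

Q_out = 983 MJ/h

Extent of reaction ξ = 0.406 × 17.8 = 7.2268 mol/s
Reaction term: ξ·ΔH°_rxn = 7.2268 × -22.3 = -161.16 kJ/s
Sensible, feed 170→25 °C: -485.23 kJ/s
Outlet flows (mol/s): A 10.573, B 7.2268
Sensible, products 25→148 °C: 373.38 kJ/s
Q = ΔH = -273 kJ/s = -273 kW
Heat removed = 982.8 MJ/h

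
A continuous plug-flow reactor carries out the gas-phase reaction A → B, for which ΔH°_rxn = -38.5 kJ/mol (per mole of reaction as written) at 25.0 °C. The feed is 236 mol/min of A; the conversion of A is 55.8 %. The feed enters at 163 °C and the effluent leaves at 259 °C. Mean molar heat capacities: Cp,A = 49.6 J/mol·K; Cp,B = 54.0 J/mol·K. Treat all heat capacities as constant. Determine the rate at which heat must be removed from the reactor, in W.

Extent of reaction ξ = 0.558 × 236 = 131.69 mol/min
Reaction term: ξ·ΔH°_rxn = 131.69 × -38.5 = -5070 kJ/min
Sensible, feed 163→25 °C: -1615.4 kJ/min
Outlet flows (mol/min): A 104.31, B 131.69
Sensible, products 25→259 °C: 2874.7 kJ/min
Q = ΔH = -3810.7 kJ/min = -63.511 kW
Heat removed = 63511 W

Q_out = 63500 W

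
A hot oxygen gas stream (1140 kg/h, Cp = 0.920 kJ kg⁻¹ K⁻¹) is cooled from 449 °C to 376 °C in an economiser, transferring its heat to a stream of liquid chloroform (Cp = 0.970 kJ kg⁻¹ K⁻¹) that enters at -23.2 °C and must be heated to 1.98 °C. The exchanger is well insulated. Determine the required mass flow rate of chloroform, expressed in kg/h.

Heat released by hot stream: Q = 1140 × 0.920 × (449 − 376) = 76562 kJ/h
Energy balance on cold side (adiabatic exchanger): Q = ṁ_c·Cp_c·(T_c,out − T_c,in)
ṁ_c = 76562 / [0.970 × (1.98 − -23.2)] = 3134.6 kg/h

ṁ_c = 3130 kg/h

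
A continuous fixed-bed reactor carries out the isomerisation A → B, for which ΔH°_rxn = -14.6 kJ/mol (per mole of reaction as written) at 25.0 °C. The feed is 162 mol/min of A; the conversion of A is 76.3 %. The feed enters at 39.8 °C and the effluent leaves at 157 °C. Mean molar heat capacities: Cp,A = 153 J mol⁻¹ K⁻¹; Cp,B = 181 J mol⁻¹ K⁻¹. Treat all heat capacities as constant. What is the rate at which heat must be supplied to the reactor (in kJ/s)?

Extent of reaction ξ = 0.763 × 162 = 123.61 mol/min
Reaction term: ξ·ΔH°_rxn = 123.61 × -14.6 = -1804.6 kJ/min
Sensible, feed 39.8→25 °C: -366.83 kJ/min
Outlet flows (mol/min): A 38.394, B 123.61
Sensible, products 25→157 °C: 3728.6 kJ/min
Q = ΔH = 1557.1 kJ/min = 25.952 kW
Heat supplied = 25.952 kJ/s

Q_in = 26.0 kJ/s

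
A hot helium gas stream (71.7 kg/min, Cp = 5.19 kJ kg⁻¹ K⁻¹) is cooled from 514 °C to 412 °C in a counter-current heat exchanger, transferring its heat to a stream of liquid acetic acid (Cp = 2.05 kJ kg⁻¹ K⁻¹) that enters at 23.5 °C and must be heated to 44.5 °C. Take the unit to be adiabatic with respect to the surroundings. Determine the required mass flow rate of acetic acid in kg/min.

ṁ_c = 882 kg/min

Heat released by hot stream: Q = 71.7 × 5.19 × (514 − 412) = 37957 kJ/min
Energy balance on cold side (adiabatic exchanger): Q = ṁ_c·Cp_c·(T_c,out − T_c,in)
ṁ_c = 37957 / [2.05 × (44.5 − 23.5)] = 881.69 kg/min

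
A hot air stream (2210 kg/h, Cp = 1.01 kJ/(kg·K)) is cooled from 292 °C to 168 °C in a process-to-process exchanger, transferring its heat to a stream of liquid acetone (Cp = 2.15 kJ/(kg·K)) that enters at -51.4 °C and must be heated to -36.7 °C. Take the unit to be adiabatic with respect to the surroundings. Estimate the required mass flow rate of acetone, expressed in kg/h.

ṁ_c = 8760 kg/h

Heat released by hot stream: Q = 2210 × 1.01 × (292 − 168) = 276780 kJ/h
Energy balance on cold side (adiabatic exchanger): Q = ṁ_c·Cp_c·(T_c,out − T_c,in)
ṁ_c = 276780 / [2.15 × (-36.7 − -51.4)] = 8757.5 kg/h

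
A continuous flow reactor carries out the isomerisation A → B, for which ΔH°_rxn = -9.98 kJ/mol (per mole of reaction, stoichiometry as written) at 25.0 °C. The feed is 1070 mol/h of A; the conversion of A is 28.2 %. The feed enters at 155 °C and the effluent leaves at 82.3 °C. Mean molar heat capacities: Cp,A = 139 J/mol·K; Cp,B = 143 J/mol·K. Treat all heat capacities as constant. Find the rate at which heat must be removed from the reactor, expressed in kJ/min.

Extent of reaction ξ = 0.282 × 1070 = 301.74 mol/h
Reaction term: ξ·ΔH°_rxn = 301.74 × -9.98 = -3011.4 kJ/h
Sensible, feed 155→25 °C: -19335 kJ/h
Outlet flows (mol/h): A 768.26, B 301.74
Sensible, products 25→82.3 °C: 8591.4 kJ/h
Q = ΔH = -13755 kJ/h = -3.8208 kW
Heat removed = 229.25 kJ/min

Q_out = 229 kJ/min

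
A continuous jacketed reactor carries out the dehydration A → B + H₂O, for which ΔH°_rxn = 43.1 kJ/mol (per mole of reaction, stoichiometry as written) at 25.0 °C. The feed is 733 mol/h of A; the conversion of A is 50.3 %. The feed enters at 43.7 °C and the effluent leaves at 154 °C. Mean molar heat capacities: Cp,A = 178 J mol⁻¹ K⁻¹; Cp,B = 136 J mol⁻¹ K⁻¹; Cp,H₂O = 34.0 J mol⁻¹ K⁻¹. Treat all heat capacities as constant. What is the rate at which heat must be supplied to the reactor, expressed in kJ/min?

Extent of reaction ξ = 0.503 × 733 = 368.7 mol/h
Reaction term: ξ·ΔH°_rxn = 368.7 × 43.1 = 15891 kJ/h
Sensible, feed 43.7→25 °C: -2439.9 kJ/h
Outlet flows (mol/h): A 364.3, B 368.7, H₂O 368.7
Sensible, products 25→154 °C: 16451 kJ/h
Q = ΔH = 29902 kJ/h = 8.306 kW
Heat supplied = 498.36 kJ/min

Q_in = 498 kJ/min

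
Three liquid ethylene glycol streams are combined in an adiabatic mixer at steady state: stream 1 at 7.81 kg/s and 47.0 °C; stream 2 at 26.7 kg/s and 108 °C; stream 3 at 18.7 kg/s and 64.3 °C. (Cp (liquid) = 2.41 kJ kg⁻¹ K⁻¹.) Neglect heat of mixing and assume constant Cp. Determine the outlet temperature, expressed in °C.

T_out = 83.7 °C

No heat crosses the boundary, so H_out = H_in.
T_out = Σ ṁᵢCp,ᵢTᵢ / Σ ṁᵢCp,ᵢ
      = 10732 / 128.24 = 83.689 °C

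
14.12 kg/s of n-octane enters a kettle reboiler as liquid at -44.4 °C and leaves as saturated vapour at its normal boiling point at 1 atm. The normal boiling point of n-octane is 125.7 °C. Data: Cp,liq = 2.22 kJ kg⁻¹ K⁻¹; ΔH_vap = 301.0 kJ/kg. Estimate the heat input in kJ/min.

liquid -44.4→125.7 °C: 377.62 kJ/kg
vaporisation at 125.7 °C: 301 kJ/kg
Δh = 377.62 + 301 = 678.62 kJ/kg
Q = ṁ·Δh = 14.12 kg/s × 678.62 kJ/kg = 9582.1 kJ/s
|Q| = 9582.1 kW = 574930 kJ/min

Q = 575000 kJ/min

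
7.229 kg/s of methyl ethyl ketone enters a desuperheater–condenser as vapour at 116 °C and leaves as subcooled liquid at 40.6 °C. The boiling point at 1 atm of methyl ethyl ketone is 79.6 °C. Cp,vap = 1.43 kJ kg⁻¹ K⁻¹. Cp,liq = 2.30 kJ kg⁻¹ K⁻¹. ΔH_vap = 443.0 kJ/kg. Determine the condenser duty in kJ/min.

vapour 116→79.6 °C: -52.052 kJ/kg
condensation at 79.6 °C: -443 kJ/kg
liquid 79.6→40.6 °C: -89.7 kJ/kg
Δh = -52.052 + -443 + -89.7 = -584.75 kJ/kg
Q = ṁ·Δh = 7.229 kg/s × -584.75 kJ/kg = -4227.2 kJ/s
|Q| = 4227.2 kW = 253630 kJ/min

Q_c = 254000 kJ/min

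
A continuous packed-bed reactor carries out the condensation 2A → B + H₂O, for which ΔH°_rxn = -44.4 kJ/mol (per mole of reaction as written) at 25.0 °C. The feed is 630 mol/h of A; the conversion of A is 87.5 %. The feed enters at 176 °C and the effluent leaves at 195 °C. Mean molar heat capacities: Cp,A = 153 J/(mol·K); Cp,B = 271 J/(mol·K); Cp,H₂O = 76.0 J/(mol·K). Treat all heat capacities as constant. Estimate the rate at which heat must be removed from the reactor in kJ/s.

Extent of reaction ξ = 0.875 × 630 / 2 = 275.62 mol/h
Reaction term: ξ·ΔH°_rxn = 275.62 × -44.4 = -12238 kJ/h
Sensible, feed 176→25 °C: -14555 kJ/h
Outlet flows (mol/h): A 78.75, B 275.62, H₂O 275.62
Sensible, products 25→195 °C: 18307 kJ/h
Q = ΔH = -8485.2 kJ/h = -2.357 kW
Heat removed = 2.357 kJ/s

Q_out = 2.36 kJ/s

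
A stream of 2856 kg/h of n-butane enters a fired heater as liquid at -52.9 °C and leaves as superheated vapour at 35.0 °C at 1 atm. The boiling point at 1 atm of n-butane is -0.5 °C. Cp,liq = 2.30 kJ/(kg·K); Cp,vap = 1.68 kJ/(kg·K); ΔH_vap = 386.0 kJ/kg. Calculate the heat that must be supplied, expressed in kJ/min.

liquid -52.9→-0.5 °C: 120.52 kJ/kg
vaporisation at -0.5 °C: 386 kJ/kg
vapour -0.5→35.0 °C: 59.64 kJ/kg
Δh = 120.52 + 386 + 59.64 = 566.16 kJ/kg
Q = ṁ·Δh = 2856 kg/h × 566.16 kJ/kg = 1.617e+06 kJ/h
|Q| = 449.15 kW = 26949 kJ/min

Q = 26900 kJ/min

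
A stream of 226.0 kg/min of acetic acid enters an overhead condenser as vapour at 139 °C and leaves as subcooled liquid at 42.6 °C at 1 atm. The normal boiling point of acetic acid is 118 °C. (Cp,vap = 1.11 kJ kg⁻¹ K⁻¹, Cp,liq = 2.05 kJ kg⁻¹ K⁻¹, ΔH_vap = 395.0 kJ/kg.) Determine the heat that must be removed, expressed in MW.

Q_c = 2.16 MW

vapour 139→118 °C: -23.31 kJ/kg
condensation at 118 °C: -395 kJ/kg
liquid 118→42.6 °C: -154.57 kJ/kg
Δh = -23.31 + -395 + -154.57 = -572.88 kJ/kg
Q = ṁ·Δh = 226.0 kg/min × -572.88 kJ/kg = -129470 kJ/min
|Q| = 2157.8 kW = 2.1578 MW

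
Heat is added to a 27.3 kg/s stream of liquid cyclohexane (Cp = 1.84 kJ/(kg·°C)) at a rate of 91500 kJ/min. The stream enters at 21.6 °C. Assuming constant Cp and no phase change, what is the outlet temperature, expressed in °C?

Q = 91500 kJ/min = 1525 kJ/s
ΔT = Q/(ṁ·Cp) = 1525/(27.3×1.84) = 30.359 K
T_out = 21.6 + 30.359 = 51.959 °C

T_out = 52.0 °C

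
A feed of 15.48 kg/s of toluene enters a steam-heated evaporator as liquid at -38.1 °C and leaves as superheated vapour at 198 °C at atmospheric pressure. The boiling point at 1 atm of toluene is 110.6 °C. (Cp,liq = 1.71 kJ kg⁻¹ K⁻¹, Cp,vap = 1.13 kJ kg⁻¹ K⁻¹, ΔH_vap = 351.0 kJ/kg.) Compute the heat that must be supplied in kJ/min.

Q = 654000 kJ/min

liquid -38.1→110.6 °C: 254.28 kJ/kg
vaporisation at 110.6 °C: 351 kJ/kg
vapour 110.6→198 °C: 98.762 kJ/kg
Δh = 254.28 + 351 + 98.762 = 704.04 kJ/kg
Q = ṁ·Δh = 15.48 kg/s × 704.04 kJ/kg = 10899 kJ/s
|Q| = 10899 kW = 653910 kJ/min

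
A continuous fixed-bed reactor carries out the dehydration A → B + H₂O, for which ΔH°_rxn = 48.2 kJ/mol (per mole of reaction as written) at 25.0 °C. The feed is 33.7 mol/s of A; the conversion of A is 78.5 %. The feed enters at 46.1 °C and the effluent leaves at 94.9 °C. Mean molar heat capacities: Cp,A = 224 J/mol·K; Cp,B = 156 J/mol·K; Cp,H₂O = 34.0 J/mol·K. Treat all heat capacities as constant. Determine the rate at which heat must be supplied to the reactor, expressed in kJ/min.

Extent of reaction ξ = 0.785 × 33.7 = 26.455 mol/s
Reaction term: ξ·ΔH°_rxn = 26.455 × 48.2 = 1275.1 kJ/s
Sensible, feed 46.1→25 °C: -159.28 kJ/s
Outlet flows (mol/s): A 7.2455, B 26.455, H₂O 26.455
Sensible, products 25→94.9 °C: 464.79 kJ/s
Q = ΔH = 1580.6 kJ/s = 1580.6 kW
Heat supplied = 94837 kJ/min

Q_in = 94800 kJ/min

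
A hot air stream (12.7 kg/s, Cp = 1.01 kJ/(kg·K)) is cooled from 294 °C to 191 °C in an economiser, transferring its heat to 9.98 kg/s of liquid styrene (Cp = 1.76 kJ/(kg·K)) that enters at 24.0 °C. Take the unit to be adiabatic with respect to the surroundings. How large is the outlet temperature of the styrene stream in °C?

Heat released by hot stream: Q = 12.7 × 1.01 × (294 − 191) = 1321.2 kJ/s
Energy balance on cold side (adiabatic exchanger): Q = ṁ_c·Cp_c·(T_c,out − T_c,in)
T_c,out = 24.0 + 1321.2/(9.98 × 1.76) = 99.218 °C

T_c,out = 99.2 °C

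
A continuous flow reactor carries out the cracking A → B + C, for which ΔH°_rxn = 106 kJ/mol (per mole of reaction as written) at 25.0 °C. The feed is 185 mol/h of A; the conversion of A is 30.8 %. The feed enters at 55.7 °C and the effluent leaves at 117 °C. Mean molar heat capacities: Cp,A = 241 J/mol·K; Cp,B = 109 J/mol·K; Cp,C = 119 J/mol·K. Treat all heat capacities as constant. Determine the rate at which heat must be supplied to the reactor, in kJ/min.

Q_in = 145 kJ/min

Extent of reaction ξ = 0.308 × 185 = 56.98 mol/h
Reaction term: ξ·ΔH°_rxn = 56.98 × 106 = 6039.9 kJ/h
Sensible, feed 55.7→25 °C: -1368.8 kJ/h
Outlet flows (mol/h): A 128.02, B 56.98, C 56.98
Sensible, products 25→117 °C: 4033.7 kJ/h
Q = ΔH = 8704.8 kJ/h = 2.418 kW
Heat supplied = 145.08 kJ/min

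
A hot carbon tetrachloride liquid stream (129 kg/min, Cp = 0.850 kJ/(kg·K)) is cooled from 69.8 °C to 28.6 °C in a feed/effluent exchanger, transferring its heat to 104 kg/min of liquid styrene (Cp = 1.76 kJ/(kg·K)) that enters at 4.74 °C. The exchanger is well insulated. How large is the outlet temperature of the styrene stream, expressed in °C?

T_c,out = 29.4 °C

Heat released by hot stream: Q = 129 × 0.850 × (69.8 − 28.6) = 4517.6 kJ/min
Energy balance on cold side (adiabatic exchanger): Q = ṁ_c·Cp_c·(T_c,out − T_c,in)
T_c,out = 4.74 + 4517.6/(104 × 1.76) = 29.421 °C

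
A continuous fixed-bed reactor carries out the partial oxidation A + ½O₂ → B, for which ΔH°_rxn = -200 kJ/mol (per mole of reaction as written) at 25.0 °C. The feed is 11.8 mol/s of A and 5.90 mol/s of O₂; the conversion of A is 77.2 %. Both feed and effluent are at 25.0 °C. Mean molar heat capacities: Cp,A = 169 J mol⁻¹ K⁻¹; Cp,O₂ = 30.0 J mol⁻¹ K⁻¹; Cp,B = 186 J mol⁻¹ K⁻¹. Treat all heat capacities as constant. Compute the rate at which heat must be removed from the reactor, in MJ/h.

Extent of reaction ξ = 0.772 × 11.8 = 9.1096 mol/s
Reaction term: ξ·ΔH°_rxn = 9.1096 × -200 = -1821.9 kJ/s
Q = ΔH = -1821.9 kJ/s = -1821.9 kW
Heat removed = 6558.9 MJ/h

Q_out = 6560 MJ/h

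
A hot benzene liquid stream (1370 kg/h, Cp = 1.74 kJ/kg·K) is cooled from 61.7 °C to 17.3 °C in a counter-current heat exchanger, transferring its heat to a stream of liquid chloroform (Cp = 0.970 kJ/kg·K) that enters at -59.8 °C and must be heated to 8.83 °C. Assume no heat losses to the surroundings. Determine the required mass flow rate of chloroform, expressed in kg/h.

ṁ_c = 1590 kg/h

Heat released by hot stream: Q = 1370 × 1.74 × (61.7 − 17.3) = 105840 kJ/h
Energy balance on cold side (adiabatic exchanger): Q = ṁ_c·Cp_c·(T_c,out − T_c,in)
ṁ_c = 105840 / [0.970 × (8.83 − -59.8)] = 1589.9 kg/h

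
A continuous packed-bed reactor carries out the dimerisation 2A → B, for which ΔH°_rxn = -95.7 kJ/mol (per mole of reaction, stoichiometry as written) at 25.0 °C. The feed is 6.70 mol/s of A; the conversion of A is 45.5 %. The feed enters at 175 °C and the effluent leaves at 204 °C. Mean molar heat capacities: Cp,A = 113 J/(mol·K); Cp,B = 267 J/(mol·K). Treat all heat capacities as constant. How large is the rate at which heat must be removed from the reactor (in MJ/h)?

Extent of reaction ξ = 0.455 × 6.70 / 2 = 1.5243 mol/s
Reaction term: ξ·ΔH°_rxn = 1.5243 × -95.7 = -145.87 kJ/s
Sensible, feed 175→25 °C: -113.56 kJ/s
Outlet flows (mol/s): A 3.6515, B 1.5243
Sensible, products 25→204 °C: 146.71 kJ/s
Q = ΔH = -112.73 kJ/s = -112.73 kW
Heat removed = 405.82 MJ/h

Q_out = 406 MJ/h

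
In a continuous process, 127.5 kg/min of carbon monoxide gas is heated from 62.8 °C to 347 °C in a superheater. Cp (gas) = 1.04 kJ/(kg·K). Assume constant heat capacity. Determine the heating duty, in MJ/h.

Q = 2260 MJ/h

Q = ṁ·Cp·ΔT = 127.5 × 1.04 × (347 − 62.8) = 37685 kJ/min
Converting: 37685 / 60 s = 628.08 kW
Heating duty = 2261.1 MJ/h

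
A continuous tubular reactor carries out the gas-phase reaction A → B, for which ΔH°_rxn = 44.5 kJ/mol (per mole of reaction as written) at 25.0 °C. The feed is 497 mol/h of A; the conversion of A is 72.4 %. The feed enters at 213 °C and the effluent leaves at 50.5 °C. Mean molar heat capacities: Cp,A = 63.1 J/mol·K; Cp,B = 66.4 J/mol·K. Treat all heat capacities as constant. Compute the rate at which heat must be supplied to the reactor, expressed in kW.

Q_in = 3.04 kW

Extent of reaction ξ = 0.724 × 497 = 359.83 mol/h
Reaction term: ξ·ΔH°_rxn = 359.83 × 44.5 = 16012 kJ/h
Sensible, feed 213→25 °C: -5895.8 kJ/h
Outlet flows (mol/h): A 137.17, B 359.83
Sensible, products 25→50.5 °C: 829.98 kJ/h
Q = ΔH = 10947 kJ/h = 3.0407 kW
Heat supplied = 3.0407 kW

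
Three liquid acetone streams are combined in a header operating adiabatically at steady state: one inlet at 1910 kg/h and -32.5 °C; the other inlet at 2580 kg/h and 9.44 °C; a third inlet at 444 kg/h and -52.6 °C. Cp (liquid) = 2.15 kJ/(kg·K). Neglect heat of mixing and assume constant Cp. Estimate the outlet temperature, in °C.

T_out = -12.4 °C

Adiabatic, steady state ⇒ Σ ṁᵢCp,ᵢ(T_out − Tᵢ) = 0
T_out = Σ ṁᵢCp,ᵢTᵢ / Σ ṁᵢCp,ᵢ
      = -131310 / 10608 = -12.378 °C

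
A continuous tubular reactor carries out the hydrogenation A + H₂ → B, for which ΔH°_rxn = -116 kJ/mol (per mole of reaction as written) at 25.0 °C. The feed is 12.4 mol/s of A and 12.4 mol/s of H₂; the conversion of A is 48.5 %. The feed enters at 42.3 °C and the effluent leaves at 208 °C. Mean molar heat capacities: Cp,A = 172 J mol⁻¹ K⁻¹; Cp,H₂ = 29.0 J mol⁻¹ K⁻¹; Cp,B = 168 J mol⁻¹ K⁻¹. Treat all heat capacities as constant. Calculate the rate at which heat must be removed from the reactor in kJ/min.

Extent of reaction ξ = 0.485 × 12.4 = 6.014 mol/s
Reaction term: ξ·ΔH°_rxn = 6.014 × -116 = -697.62 kJ/s
Sensible, feed 42.3→25 °C: -43.119 kJ/s
Outlet flows (mol/s): A 6.386, H₂ 6.386, B 6.014
Sensible, products 25→208 °C: 419.79 kJ/s
Q = ΔH = -320.95 kJ/s = -320.95 kW
Heat removed = 19257 kJ/min

Q_out = 19300 kJ/min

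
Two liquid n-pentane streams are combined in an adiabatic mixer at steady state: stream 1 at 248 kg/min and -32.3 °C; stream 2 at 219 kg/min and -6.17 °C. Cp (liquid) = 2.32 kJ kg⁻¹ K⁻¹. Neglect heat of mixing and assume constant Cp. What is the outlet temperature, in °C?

T_out = -20.0 °C

No heat crosses the boundary, so H_out = H_in.
T_out = Σ ṁᵢCp,ᵢTᵢ / Σ ṁᵢCp,ᵢ
      = -21719 / 1083.4 = -20.046 °C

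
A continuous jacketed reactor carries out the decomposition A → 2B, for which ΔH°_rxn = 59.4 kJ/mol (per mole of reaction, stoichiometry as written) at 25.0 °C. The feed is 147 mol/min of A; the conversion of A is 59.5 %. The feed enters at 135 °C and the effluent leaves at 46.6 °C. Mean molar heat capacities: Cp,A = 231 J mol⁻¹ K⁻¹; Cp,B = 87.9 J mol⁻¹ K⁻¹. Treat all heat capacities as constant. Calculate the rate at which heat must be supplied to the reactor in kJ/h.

Extent of reaction ξ = 0.595 × 147 = 87.465 mol/min
Reaction term: ξ·ΔH°_rxn = 87.465 × 59.4 = 5195.4 kJ/min
Sensible, feed 135→25 °C: -3735.3 kJ/min
Outlet flows (mol/min): A 59.535, B 174.93
Sensible, products 25→46.6 °C: 629.18 kJ/min
Q = ΔH = 2089.3 kJ/min = 34.822 kW
Heat supplied = 125360 kJ/h

Q_in = 125000 kJ/h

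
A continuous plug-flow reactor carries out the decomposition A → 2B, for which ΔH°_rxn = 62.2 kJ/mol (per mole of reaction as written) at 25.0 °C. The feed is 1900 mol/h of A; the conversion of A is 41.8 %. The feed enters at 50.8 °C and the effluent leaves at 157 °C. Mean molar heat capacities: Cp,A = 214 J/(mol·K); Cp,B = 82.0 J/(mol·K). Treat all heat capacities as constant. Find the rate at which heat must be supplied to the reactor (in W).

Extent of reaction ξ = 0.418 × 1900 = 794.2 mol/h
Reaction term: ξ·ΔH°_rxn = 794.2 × 62.2 = 49399 kJ/h
Sensible, feed 50.8→25 °C: -10490 kJ/h
Outlet flows (mol/h): A 1105.8, B 1588.4
Sensible, products 25→157 °C: 48429 kJ/h
Q = ΔH = 87338 kJ/h = 24.261 kW
Heat supplied = 24261 W

Q_in = 24300 W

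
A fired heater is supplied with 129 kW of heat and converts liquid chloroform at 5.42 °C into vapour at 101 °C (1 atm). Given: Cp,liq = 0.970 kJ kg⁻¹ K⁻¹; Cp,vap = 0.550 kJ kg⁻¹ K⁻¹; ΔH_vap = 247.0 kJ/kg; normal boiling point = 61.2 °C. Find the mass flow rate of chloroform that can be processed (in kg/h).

Δh = 0.970×(61.2−5.42) + 247.0 + 0.550×(101−61.2) = 323 kJ/kg
Q = 129 kW = 129 kJ/s = 464400 kJ/h
ṁ = Q/Δh = 464400 / 323 = 1437.8 kg/h

ṁ = 1440 kg/h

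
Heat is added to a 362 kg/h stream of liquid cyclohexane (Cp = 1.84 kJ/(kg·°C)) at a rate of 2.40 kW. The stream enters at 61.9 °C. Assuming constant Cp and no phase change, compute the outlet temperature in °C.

Q = 2.40 kW = 8640 kJ/h
ΔT = Q/(ṁ·Cp) = 8640/(362×1.84) = 12.971 K
T_out = 61.9 + 12.971 = 74.871 °C

T_out = 74.9 °C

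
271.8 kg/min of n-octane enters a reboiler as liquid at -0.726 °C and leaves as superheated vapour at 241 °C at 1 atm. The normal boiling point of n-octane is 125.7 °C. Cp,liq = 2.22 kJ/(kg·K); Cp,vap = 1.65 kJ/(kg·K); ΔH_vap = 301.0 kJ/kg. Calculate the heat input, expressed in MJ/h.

liquid -0.726→125.7 °C: 280.67 kJ/kg
vaporisation at 125.7 °C: 301 kJ/kg
vapour 125.7→241 °C: 190.24 kJ/kg
Δh = 280.67 + 301 + 190.24 = 771.91 kJ/kg
Q = ṁ·Δh = 271.8 kg/min × 771.91 kJ/kg = 209810 kJ/min
|Q| = 3496.8 kW = 12588 MJ/h

Q = 12600 MJ/h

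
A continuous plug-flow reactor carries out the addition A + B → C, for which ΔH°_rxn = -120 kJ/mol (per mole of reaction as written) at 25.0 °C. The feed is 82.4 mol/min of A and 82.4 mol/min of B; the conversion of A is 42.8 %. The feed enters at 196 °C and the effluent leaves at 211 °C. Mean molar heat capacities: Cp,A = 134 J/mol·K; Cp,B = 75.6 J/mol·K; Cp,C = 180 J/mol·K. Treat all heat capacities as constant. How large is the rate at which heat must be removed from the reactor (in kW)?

Extent of reaction ξ = 0.428 × 82.4 = 35.267 mol/min
Reaction term: ξ·ΔH°_rxn = 35.267 × -120 = -4232.1 kJ/min
Sensible, feed 196→25 °C: -2953.3 kJ/min
Outlet flows (mol/min): A 47.133, B 47.133, C 35.267
Sensible, products 25→211 °C: 3018.2 kJ/min
Q = ΔH = -4167.2 kJ/min = -69.453 kW
Heat removed = 69.453 kW

Q_out = 69.5 kW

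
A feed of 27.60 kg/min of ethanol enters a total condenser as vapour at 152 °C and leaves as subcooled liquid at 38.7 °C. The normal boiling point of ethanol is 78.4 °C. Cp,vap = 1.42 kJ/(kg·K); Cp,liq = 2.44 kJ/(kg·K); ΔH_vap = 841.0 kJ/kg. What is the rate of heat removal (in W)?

vapour 152→78.4 °C: -104.51 kJ/kg
condensation at 78.4 °C: -841 kJ/kg
liquid 78.4→38.7 °C: -96.868 kJ/kg
Δh = -104.51 + -841 + -96.868 = -1042.4 kJ/kg
Q = ṁ·Δh = 27.60 kg/min × -1042.4 kJ/kg = -28770 kJ/min
|Q| = 479.49 kW = 479490 W

Q_c = 479000 W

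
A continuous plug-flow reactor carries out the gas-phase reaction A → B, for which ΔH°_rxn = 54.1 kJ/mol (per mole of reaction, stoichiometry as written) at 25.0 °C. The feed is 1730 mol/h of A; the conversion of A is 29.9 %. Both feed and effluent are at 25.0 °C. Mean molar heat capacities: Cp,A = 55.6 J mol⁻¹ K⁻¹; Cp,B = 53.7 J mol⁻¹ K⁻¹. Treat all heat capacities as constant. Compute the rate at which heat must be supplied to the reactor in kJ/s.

Extent of reaction ξ = 0.299 × 1730 = 517.27 mol/h
Reaction term: ξ·ΔH°_rxn = 517.27 × 54.1 = 27984 kJ/h
Q = ΔH = 27984 kJ/h = 7.7734 kW
Heat supplied = 7.7734 kJ/s

Q_in = 7.77 kJ/s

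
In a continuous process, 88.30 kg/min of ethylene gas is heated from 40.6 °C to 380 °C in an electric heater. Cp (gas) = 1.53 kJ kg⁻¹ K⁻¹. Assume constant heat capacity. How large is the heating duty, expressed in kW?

Q = 764 kW

Q = ṁ·Cp·ΔT = 88.30 × 1.53 × (380 − 40.6) = 45853 kJ/min
Converting: 45853 / 60 s = 764.21 kW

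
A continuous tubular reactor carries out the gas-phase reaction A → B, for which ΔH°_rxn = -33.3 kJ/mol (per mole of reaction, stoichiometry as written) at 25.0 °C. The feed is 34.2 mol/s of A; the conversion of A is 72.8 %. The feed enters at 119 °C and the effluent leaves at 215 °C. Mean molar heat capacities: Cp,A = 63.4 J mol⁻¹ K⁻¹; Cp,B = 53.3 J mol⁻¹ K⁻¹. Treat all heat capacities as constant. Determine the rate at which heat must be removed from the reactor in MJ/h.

Q_out = 2410 MJ/h

Extent of reaction ξ = 0.728 × 34.2 = 24.898 mol/s
Reaction term: ξ·ΔH°_rxn = 24.898 × -33.3 = -829.09 kJ/s
Sensible, feed 119→25 °C: -203.82 kJ/s
Outlet flows (mol/s): A 9.3024, B 24.898
Sensible, products 25→215 °C: 364.19 kJ/s
Q = ΔH = -668.71 kJ/s = -668.71 kW
Heat removed = 2407.4 MJ/h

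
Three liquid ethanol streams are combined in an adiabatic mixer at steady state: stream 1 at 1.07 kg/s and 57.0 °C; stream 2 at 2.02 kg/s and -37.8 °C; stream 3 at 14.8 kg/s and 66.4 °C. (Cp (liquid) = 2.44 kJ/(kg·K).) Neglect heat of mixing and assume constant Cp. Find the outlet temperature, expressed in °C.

T_out = 54.1 °C

Adiabatic, steady state ⇒ Σ ṁᵢCp,ᵢ(T_out − Tᵢ) = 0
T_out = Σ ṁᵢCp,ᵢTᵢ / Σ ṁᵢCp,ᵢ
      = 2360.3 / 43.652 = 54.072 °C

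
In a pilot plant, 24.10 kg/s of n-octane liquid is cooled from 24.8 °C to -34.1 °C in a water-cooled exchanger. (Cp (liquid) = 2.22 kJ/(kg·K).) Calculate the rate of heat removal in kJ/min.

Q_c = 189000 kJ/min

Q = ṁ·Cp·ΔT = 24.10 × 2.22 × (-34.1 − 24.8) = -3151.3 kJ/s
Cooling duty = 189080 kJ/min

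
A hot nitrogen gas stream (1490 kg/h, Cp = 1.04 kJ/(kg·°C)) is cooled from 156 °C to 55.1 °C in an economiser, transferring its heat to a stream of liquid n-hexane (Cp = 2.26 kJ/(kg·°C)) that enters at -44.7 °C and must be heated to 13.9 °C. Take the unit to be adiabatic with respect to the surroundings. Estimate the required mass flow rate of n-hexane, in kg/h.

Heat released by hot stream: Q = 1490 × 1.04 × (156 − 55.1) = 156350 kJ/h
Energy balance on cold side (adiabatic exchanger): Q = ṁ_c·Cp_c·(T_c,out − T_c,in)
ṁ_c = 156350 / [2.26 × (13.9 − -44.7)] = 1180.6 kg/h

ṁ_c = 1180 kg/h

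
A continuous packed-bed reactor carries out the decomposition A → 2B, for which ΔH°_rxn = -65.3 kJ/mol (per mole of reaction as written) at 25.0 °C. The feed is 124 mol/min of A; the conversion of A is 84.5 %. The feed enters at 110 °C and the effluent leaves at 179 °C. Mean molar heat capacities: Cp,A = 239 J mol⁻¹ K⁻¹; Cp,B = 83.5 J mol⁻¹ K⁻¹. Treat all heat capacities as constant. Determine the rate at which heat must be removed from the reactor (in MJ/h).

Extent of reaction ξ = 0.845 × 124 = 104.78 mol/min
Reaction term: ξ·ΔH°_rxn = 104.78 × -65.3 = -6842.1 kJ/min
Sensible, feed 110→25 °C: -2519.1 kJ/min
Outlet flows (mol/min): A 19.22, B 209.56
Sensible, products 25→179 °C: 3402.1 kJ/min
Q = ΔH = -5959.1 kJ/min = -99.318 kW
Heat removed = 357.54 MJ/h

Q_out = 358 MJ/h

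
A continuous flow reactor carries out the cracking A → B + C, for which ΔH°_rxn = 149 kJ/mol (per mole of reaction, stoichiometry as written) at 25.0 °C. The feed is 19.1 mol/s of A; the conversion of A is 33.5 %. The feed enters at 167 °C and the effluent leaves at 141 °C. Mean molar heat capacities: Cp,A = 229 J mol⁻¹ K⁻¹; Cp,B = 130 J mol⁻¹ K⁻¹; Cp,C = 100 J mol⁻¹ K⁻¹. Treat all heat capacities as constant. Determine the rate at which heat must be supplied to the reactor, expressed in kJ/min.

Extent of reaction ξ = 0.335 × 19.1 = 6.3985 mol/s
Reaction term: ξ·ΔH°_rxn = 6.3985 × 149 = 953.38 kJ/s
Sensible, feed 167→25 °C: -621.09 kJ/s
Outlet flows (mol/s): A 12.701, B 6.3985, C 6.3985
Sensible, products 25→141 °C: 508.11 kJ/s
Q = ΔH = 840.4 kJ/s = 840.4 kW
Heat supplied = 50424 kJ/min

Q_in = 50400 kJ/min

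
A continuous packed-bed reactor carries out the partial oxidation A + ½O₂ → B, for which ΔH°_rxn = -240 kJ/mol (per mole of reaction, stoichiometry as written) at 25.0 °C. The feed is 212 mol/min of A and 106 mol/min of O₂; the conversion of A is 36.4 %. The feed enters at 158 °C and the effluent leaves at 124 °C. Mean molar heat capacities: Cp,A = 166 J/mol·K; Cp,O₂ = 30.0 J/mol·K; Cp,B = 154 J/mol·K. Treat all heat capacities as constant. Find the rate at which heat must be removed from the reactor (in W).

Q_out = 334000 W

Extent of reaction ξ = 0.364 × 212 = 77.168 mol/min
Reaction term: ξ·ΔH°_rxn = 77.168 × -240 = -18520 kJ/min
Sensible, feed 158→25 °C: -5103.5 kJ/min
Outlet flows (mol/min): A 134.83, O₂ 67.416, B 77.168
Sensible, products 25→124 °C: 3592.6 kJ/min
Q = ΔH = -20031 kJ/min = -333.85 kW
Heat removed = 333850 W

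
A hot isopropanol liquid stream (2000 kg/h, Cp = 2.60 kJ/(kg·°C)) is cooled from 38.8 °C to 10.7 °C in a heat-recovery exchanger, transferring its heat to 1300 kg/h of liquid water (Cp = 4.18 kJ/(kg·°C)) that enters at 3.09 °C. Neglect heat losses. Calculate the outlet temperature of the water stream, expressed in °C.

T_c,out = 30.0 °C

Heat released by hot stream: Q = 2000 × 2.60 × (38.8 − 10.7) = 146120 kJ/h
Energy balance on cold side (adiabatic exchanger): Q = ṁ_c·Cp_c·(T_c,out − T_c,in)
T_c,out = 3.09 + 146120/(1300 × 4.18) = 29.98 °C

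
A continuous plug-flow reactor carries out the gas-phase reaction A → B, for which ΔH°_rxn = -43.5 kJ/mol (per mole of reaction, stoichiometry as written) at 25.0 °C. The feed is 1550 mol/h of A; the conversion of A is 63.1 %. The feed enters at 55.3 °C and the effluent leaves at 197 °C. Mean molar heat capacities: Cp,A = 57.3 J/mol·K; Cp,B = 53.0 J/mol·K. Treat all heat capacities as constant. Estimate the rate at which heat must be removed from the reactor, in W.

Q_out = 8520 W

Extent of reaction ξ = 0.631 × 1550 = 978.05 mol/h
Reaction term: ξ·ΔH°_rxn = 978.05 × -43.5 = -42545 kJ/h
Sensible, feed 55.3→25 °C: -2691.1 kJ/h
Outlet flows (mol/h): A 571.95, B 978.05
Sensible, products 25→197 °C: 14553 kJ/h
Q = ΔH = -30683 kJ/h = -8.5232 kW
Heat removed = 8523.2 W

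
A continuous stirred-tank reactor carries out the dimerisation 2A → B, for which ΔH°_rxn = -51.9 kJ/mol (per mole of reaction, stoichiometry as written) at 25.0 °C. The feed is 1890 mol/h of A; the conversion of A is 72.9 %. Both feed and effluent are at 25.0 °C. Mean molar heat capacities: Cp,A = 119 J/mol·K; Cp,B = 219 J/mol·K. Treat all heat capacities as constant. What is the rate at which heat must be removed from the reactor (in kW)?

Extent of reaction ξ = 0.729 × 1890 / 2 = 688.9 mol/h
Reaction term: ξ·ΔH°_rxn = 688.9 × -51.9 = -35754 kJ/h
Q = ΔH = -35754 kJ/h = -9.9317 kW
Heat removed = 9.9317 kW

Q_out = 9.93 kW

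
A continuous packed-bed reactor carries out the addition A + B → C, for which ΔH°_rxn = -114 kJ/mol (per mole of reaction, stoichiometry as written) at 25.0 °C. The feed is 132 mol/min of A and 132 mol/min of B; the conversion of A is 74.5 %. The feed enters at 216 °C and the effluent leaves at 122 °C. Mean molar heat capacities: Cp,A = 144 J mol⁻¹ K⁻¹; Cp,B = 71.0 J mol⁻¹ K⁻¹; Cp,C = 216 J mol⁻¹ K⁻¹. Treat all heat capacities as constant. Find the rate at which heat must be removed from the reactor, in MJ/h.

Q_out = 832 MJ/h

Extent of reaction ξ = 0.745 × 132 = 98.34 mol/min
Reaction term: ξ·ΔH°_rxn = 98.34 × -114 = -11211 kJ/min
Sensible, feed 216→25 °C: -5420.6 kJ/min
Outlet flows (mol/min): A 33.66, B 33.66, C 98.34
Sensible, products 25→122 °C: 2762.4 kJ/min
Q = ΔH = -13869 kJ/min = -231.15 kW
Heat removed = 832.14 MJ/h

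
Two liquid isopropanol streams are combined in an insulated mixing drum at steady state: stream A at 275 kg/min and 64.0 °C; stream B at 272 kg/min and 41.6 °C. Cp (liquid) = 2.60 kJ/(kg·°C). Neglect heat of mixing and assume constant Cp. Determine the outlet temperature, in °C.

Energy balance with Q = 0: Σ ṁᵢCp,ᵢ(T_out − Tᵢ) = 0
T_out = Σ ṁᵢCp,ᵢTᵢ / Σ ṁᵢCp,ᵢ
      = 75180 / 1422.2 = 52.861 °C

T_out = 52.9 °C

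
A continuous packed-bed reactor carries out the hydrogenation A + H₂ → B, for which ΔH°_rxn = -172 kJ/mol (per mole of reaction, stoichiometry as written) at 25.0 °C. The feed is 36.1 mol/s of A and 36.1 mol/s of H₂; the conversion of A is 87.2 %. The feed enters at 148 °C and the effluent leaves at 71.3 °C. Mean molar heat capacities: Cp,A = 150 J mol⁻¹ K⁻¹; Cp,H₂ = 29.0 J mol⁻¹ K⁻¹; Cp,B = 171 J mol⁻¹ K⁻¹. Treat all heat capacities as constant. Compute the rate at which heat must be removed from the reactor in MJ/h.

Q_out = 21300 MJ/h

Extent of reaction ξ = 0.872 × 36.1 = 31.479 mol/s
Reaction term: ξ·ΔH°_rxn = 31.479 × -172 = -5414.4 kJ/s
Sensible, feed 148→25 °C: -794.81 kJ/s
Outlet flows (mol/s): A 4.6208, H₂ 4.6208, B 31.479
Sensible, products 25→71.3 °C: 287.53 kJ/s
Q = ΔH = -5921.7 kJ/s = -5921.7 kW
Heat removed = 21318 MJ/h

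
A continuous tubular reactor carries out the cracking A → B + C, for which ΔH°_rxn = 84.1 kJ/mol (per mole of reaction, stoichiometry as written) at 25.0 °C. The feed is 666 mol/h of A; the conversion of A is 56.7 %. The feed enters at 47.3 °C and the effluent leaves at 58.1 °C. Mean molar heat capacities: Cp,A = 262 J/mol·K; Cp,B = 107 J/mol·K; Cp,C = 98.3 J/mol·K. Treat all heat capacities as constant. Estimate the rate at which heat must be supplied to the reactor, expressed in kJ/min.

Extent of reaction ξ = 0.567 × 666 = 377.62 mol/h
Reaction term: ξ·ΔH°_rxn = 377.62 × 84.1 = 31758 kJ/h
Sensible, feed 47.3→25 °C: -3891.2 kJ/h
Outlet flows (mol/h): A 288.38, B 377.62, C 377.62
Sensible, products 25→58.1 °C: 5067 kJ/h
Q = ΔH = 32934 kJ/h = 9.1483 kW
Heat supplied = 548.9 kJ/min

Q_in = 549 kJ/min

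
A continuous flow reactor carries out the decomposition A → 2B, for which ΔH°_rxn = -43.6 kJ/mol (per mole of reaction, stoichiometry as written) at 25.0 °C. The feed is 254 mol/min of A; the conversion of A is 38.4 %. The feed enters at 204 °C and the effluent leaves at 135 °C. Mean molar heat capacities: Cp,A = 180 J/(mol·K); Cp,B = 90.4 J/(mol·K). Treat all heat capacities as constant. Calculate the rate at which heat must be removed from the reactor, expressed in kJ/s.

Q_out = 123 kJ/s

Extent of reaction ξ = 0.384 × 254 = 97.536 mol/min
Reaction term: ξ·ΔH°_rxn = 97.536 × -43.6 = -4252.6 kJ/min
Sensible, feed 204→25 °C: -8183.9 kJ/min
Outlet flows (mol/min): A 156.46, B 195.07
Sensible, products 25→135 °C: 5037.8 kJ/min
Q = ΔH = -7398.7 kJ/min = -123.31 kW
Heat removed = 123.31 kJ/s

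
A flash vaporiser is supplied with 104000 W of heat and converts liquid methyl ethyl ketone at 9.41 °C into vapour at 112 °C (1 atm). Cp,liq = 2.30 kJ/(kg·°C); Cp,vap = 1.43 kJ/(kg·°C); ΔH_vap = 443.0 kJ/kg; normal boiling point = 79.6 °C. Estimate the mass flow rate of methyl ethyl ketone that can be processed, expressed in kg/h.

ṁ = 575 kg/h

Δh = 2.30×(79.6−9.41) + 443.0 + 1.43×(112−79.6) = 650.77 kJ/kg
Q = 104000 W = 104 kJ/s = 374400 kJ/h
ṁ = Q/Δh = 374400 / 650.77 = 575.32 kg/h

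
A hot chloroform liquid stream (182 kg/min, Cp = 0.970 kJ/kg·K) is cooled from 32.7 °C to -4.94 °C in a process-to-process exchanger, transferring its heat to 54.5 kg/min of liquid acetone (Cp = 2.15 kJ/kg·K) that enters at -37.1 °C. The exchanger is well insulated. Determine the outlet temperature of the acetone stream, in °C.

T_c,out = 19.6 °C

Heat released by hot stream: Q = 182 × 0.970 × (32.7 − -4.94) = 6645 kJ/min
Energy balance on cold side (adiabatic exchanger): Q = ṁ_c·Cp_c·(T_c,out − T_c,in)
T_c,out = -37.1 + 6645/(54.5 × 2.15) = 19.61 °C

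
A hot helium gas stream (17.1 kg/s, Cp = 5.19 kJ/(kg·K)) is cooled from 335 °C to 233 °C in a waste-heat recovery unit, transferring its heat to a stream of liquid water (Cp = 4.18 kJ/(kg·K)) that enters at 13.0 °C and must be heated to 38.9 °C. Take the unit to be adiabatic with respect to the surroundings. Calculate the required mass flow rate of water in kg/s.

ṁ_c = 83.6 kg/s

Heat released by hot stream: Q = 17.1 × 5.19 × (335 − 233) = 9052.4 kJ/s
Energy balance on cold side (adiabatic exchanger): Q = ṁ_c·Cp_c·(T_c,out − T_c,in)
ṁ_c = 9052.4 / [4.18 × (38.9 − 13.0)] = 83.616 kg/s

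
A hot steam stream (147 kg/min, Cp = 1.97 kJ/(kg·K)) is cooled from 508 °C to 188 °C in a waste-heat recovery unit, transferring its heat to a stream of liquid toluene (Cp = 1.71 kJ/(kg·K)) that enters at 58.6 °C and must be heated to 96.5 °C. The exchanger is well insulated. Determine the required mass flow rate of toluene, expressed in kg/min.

ṁ_c = 1430 kg/min

Heat released by hot stream: Q = 147 × 1.97 × (508 − 188) = 92669 kJ/min
Energy balance on cold side (adiabatic exchanger): Q = ṁ_c·Cp_c·(T_c,out − T_c,in)
ṁ_c = 92669 / [1.71 × (96.5 − 58.6)] = 1429.9 kg/min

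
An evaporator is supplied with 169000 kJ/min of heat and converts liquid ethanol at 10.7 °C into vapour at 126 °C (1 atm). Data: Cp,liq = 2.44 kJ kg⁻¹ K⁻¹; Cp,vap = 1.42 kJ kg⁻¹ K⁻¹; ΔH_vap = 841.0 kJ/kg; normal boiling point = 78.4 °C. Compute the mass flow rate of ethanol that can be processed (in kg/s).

Δh = 2.44×(78.4−10.7) + 841.0 + 1.42×(126−78.4) = 1073.8 kJ/kg
Q = 169000 kJ/min = 2816.7 kJ/s = 2816.7 kJ/s
ṁ = Q/Δh = 2816.7 / 1073.8 = 2.6231 kg/s

ṁ = 2.62 kg/s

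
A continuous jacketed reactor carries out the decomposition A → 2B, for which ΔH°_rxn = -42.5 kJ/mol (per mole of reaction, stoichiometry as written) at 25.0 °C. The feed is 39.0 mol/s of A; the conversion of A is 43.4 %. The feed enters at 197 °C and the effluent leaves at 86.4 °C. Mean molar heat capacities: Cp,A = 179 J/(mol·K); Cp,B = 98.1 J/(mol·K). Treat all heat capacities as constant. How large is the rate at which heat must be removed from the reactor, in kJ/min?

Q_out = 88400 kJ/min

Extent of reaction ξ = 0.434 × 39.0 = 16.926 mol/s
Reaction term: ξ·ΔH°_rxn = 16.926 × -42.5 = -719.35 kJ/s
Sensible, feed 197→25 °C: -1200.7 kJ/s
Outlet flows (mol/s): A 22.074, B 33.852
Sensible, products 25→86.4 °C: 446.51 kJ/s
Q = ΔH = -1473.6 kJ/s = -1473.6 kW
Heat removed = 88415 kJ/min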